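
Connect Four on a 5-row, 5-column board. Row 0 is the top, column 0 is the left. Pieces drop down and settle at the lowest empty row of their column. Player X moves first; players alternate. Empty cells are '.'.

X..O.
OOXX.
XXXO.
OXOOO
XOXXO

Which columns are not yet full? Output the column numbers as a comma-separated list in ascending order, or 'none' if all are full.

col 0: top cell = 'X' → FULL
col 1: top cell = '.' → open
col 2: top cell = '.' → open
col 3: top cell = 'O' → FULL
col 4: top cell = '.' → open

Answer: 1,2,4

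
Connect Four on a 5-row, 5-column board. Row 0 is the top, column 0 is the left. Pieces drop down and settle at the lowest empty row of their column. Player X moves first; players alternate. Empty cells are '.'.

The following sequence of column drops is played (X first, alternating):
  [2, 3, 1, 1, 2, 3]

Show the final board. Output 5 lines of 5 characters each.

Move 1: X drops in col 2, lands at row 4
Move 2: O drops in col 3, lands at row 4
Move 3: X drops in col 1, lands at row 4
Move 4: O drops in col 1, lands at row 3
Move 5: X drops in col 2, lands at row 3
Move 6: O drops in col 3, lands at row 3

Answer: .....
.....
.....
.OXO.
.XXO.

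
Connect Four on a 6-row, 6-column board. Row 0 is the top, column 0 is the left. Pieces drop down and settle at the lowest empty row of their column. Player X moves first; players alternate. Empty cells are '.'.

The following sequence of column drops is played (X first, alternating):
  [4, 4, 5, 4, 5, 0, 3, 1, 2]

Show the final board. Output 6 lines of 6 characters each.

Answer: ......
......
......
....O.
....OX
OOXXXX

Derivation:
Move 1: X drops in col 4, lands at row 5
Move 2: O drops in col 4, lands at row 4
Move 3: X drops in col 5, lands at row 5
Move 4: O drops in col 4, lands at row 3
Move 5: X drops in col 5, lands at row 4
Move 6: O drops in col 0, lands at row 5
Move 7: X drops in col 3, lands at row 5
Move 8: O drops in col 1, lands at row 5
Move 9: X drops in col 2, lands at row 5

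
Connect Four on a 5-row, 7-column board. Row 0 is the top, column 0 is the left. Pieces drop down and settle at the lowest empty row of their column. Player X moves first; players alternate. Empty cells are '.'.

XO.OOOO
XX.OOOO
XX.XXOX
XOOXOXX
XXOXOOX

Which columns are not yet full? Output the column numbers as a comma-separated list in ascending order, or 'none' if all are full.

Answer: 2

Derivation:
col 0: top cell = 'X' → FULL
col 1: top cell = 'O' → FULL
col 2: top cell = '.' → open
col 3: top cell = 'O' → FULL
col 4: top cell = 'O' → FULL
col 5: top cell = 'O' → FULL
col 6: top cell = 'O' → FULL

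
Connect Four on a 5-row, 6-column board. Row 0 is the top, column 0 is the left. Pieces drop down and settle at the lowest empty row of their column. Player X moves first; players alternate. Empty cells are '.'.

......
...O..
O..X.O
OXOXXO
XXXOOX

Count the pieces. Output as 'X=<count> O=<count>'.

X=8 O=8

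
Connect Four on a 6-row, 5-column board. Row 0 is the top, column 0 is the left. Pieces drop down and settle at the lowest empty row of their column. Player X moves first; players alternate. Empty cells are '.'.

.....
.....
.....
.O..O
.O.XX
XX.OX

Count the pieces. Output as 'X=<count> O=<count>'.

X=5 O=4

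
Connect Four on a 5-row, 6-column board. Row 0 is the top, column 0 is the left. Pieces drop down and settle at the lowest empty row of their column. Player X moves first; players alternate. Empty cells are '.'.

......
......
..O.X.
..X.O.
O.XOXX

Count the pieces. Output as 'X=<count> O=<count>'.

X=5 O=4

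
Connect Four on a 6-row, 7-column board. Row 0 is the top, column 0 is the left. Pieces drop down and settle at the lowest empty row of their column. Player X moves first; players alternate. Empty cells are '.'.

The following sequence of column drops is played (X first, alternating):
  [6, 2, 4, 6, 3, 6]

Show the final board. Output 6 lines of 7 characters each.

Answer: .......
.......
.......
......O
......O
..OXX.X

Derivation:
Move 1: X drops in col 6, lands at row 5
Move 2: O drops in col 2, lands at row 5
Move 3: X drops in col 4, lands at row 5
Move 4: O drops in col 6, lands at row 4
Move 5: X drops in col 3, lands at row 5
Move 6: O drops in col 6, lands at row 3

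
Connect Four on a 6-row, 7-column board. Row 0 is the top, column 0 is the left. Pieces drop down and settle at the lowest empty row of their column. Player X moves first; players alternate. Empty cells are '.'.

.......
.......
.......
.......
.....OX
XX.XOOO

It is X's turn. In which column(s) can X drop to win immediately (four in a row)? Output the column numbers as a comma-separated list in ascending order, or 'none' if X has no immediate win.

col 0: drop X → no win
col 1: drop X → no win
col 2: drop X → WIN!
col 3: drop X → no win
col 4: drop X → no win
col 5: drop X → no win
col 6: drop X → no win

Answer: 2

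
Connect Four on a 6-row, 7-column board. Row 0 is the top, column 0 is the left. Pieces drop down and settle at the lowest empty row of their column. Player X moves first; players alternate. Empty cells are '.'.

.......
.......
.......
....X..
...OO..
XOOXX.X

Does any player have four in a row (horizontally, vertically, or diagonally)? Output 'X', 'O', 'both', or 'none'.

none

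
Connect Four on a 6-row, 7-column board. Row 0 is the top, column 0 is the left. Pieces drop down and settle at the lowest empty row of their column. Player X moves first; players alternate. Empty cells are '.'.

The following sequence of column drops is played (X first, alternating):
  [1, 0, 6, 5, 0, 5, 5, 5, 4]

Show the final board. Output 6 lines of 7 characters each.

Answer: .......
.......
.....O.
.....X.
X....O.
OX..XOX

Derivation:
Move 1: X drops in col 1, lands at row 5
Move 2: O drops in col 0, lands at row 5
Move 3: X drops in col 6, lands at row 5
Move 4: O drops in col 5, lands at row 5
Move 5: X drops in col 0, lands at row 4
Move 6: O drops in col 5, lands at row 4
Move 7: X drops in col 5, lands at row 3
Move 8: O drops in col 5, lands at row 2
Move 9: X drops in col 4, lands at row 5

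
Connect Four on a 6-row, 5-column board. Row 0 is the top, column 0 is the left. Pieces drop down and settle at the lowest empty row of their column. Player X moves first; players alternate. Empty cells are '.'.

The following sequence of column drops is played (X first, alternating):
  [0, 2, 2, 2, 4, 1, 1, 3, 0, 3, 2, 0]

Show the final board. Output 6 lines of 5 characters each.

Move 1: X drops in col 0, lands at row 5
Move 2: O drops in col 2, lands at row 5
Move 3: X drops in col 2, lands at row 4
Move 4: O drops in col 2, lands at row 3
Move 5: X drops in col 4, lands at row 5
Move 6: O drops in col 1, lands at row 5
Move 7: X drops in col 1, lands at row 4
Move 8: O drops in col 3, lands at row 5
Move 9: X drops in col 0, lands at row 4
Move 10: O drops in col 3, lands at row 4
Move 11: X drops in col 2, lands at row 2
Move 12: O drops in col 0, lands at row 3

Answer: .....
.....
..X..
O.O..
XXXO.
XOOOX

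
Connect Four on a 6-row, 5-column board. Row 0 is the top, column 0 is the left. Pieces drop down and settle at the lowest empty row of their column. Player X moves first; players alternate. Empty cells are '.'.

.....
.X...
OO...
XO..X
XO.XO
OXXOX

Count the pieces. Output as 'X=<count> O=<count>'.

X=8 O=7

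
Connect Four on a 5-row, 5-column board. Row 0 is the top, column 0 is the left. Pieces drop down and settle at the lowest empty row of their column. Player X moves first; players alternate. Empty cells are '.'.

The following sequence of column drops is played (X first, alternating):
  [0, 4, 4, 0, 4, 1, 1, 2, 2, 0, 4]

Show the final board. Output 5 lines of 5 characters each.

Answer: .....
....X
O...X
OXX.X
XOO.O

Derivation:
Move 1: X drops in col 0, lands at row 4
Move 2: O drops in col 4, lands at row 4
Move 3: X drops in col 4, lands at row 3
Move 4: O drops in col 0, lands at row 3
Move 5: X drops in col 4, lands at row 2
Move 6: O drops in col 1, lands at row 4
Move 7: X drops in col 1, lands at row 3
Move 8: O drops in col 2, lands at row 4
Move 9: X drops in col 2, lands at row 3
Move 10: O drops in col 0, lands at row 2
Move 11: X drops in col 4, lands at row 1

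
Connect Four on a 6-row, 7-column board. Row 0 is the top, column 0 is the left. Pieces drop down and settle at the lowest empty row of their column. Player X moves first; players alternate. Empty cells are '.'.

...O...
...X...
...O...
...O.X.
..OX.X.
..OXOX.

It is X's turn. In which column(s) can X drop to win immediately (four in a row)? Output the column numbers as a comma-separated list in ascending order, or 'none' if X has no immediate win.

col 0: drop X → no win
col 1: drop X → no win
col 2: drop X → no win
col 4: drop X → no win
col 5: drop X → WIN!
col 6: drop X → no win

Answer: 5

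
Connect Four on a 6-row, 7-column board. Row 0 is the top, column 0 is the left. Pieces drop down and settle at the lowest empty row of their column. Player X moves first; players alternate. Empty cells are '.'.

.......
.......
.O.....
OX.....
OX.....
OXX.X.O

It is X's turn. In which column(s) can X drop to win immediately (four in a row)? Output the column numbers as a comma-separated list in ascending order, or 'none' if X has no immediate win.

col 0: drop X → no win
col 1: drop X → no win
col 2: drop X → no win
col 3: drop X → WIN!
col 4: drop X → no win
col 5: drop X → no win
col 6: drop X → no win

Answer: 3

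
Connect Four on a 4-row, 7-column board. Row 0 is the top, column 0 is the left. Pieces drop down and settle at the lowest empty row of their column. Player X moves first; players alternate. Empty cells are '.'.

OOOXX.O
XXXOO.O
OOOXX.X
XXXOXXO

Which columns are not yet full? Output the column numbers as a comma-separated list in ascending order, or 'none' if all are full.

Answer: 5

Derivation:
col 0: top cell = 'O' → FULL
col 1: top cell = 'O' → FULL
col 2: top cell = 'O' → FULL
col 3: top cell = 'X' → FULL
col 4: top cell = 'X' → FULL
col 5: top cell = '.' → open
col 6: top cell = 'O' → FULL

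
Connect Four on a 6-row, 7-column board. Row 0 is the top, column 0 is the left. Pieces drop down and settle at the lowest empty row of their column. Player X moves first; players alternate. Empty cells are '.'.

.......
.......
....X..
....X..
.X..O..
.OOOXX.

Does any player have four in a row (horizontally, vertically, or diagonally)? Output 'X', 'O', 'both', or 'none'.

none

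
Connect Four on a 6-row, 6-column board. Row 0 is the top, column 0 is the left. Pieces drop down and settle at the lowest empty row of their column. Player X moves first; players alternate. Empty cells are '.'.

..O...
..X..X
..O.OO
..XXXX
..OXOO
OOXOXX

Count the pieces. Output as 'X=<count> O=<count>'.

X=10 O=10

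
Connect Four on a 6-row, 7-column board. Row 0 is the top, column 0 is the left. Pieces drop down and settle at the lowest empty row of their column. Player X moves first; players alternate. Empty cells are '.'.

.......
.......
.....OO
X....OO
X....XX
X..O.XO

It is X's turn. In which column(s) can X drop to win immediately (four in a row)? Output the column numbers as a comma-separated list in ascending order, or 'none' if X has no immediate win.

col 0: drop X → WIN!
col 1: drop X → no win
col 2: drop X → no win
col 3: drop X → no win
col 4: drop X → no win
col 5: drop X → no win
col 6: drop X → no win

Answer: 0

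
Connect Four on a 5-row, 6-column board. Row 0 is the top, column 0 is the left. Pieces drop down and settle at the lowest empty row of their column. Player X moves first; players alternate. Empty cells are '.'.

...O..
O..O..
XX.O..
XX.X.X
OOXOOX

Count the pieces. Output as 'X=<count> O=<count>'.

X=8 O=8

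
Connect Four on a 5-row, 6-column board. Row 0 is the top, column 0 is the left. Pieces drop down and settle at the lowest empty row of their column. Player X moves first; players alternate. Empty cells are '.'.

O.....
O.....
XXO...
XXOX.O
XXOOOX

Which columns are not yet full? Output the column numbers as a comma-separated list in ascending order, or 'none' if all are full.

col 0: top cell = 'O' → FULL
col 1: top cell = '.' → open
col 2: top cell = '.' → open
col 3: top cell = '.' → open
col 4: top cell = '.' → open
col 5: top cell = '.' → open

Answer: 1,2,3,4,5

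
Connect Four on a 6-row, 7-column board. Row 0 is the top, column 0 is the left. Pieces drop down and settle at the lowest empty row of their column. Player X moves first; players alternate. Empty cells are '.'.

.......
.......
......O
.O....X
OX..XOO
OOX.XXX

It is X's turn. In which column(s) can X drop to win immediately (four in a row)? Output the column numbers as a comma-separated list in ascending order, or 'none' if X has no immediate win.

Answer: 3

Derivation:
col 0: drop X → no win
col 1: drop X → no win
col 2: drop X → no win
col 3: drop X → WIN!
col 4: drop X → no win
col 5: drop X → no win
col 6: drop X → no win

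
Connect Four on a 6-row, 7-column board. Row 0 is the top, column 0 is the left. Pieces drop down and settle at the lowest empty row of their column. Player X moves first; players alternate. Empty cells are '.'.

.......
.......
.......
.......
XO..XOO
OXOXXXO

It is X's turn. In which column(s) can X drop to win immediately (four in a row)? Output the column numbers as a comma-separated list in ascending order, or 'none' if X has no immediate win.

Answer: none

Derivation:
col 0: drop X → no win
col 1: drop X → no win
col 2: drop X → no win
col 3: drop X → no win
col 4: drop X → no win
col 5: drop X → no win
col 6: drop X → no win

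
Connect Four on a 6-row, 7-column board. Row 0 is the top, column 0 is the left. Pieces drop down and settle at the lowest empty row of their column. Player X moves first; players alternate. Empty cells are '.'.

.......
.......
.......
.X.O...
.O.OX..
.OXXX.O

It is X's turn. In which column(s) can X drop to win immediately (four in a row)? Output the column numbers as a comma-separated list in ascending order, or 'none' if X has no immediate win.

Answer: 5

Derivation:
col 0: drop X → no win
col 1: drop X → no win
col 2: drop X → no win
col 3: drop X → no win
col 4: drop X → no win
col 5: drop X → WIN!
col 6: drop X → no win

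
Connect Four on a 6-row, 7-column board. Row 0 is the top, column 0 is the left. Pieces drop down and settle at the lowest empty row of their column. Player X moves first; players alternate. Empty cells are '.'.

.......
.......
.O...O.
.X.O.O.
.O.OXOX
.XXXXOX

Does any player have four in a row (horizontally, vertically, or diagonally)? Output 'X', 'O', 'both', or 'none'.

both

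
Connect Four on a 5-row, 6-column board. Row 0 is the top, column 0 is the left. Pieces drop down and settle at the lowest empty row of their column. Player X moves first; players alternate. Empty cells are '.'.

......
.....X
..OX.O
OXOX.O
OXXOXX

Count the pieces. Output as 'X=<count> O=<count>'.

X=8 O=7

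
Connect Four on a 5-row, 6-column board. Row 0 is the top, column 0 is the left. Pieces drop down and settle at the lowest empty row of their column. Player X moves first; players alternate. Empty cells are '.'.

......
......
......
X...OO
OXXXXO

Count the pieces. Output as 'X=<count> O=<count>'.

X=5 O=4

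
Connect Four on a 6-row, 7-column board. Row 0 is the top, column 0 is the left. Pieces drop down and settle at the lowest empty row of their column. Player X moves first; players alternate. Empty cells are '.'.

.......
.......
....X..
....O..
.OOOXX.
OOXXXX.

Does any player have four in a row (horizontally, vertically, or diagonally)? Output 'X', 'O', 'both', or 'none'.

X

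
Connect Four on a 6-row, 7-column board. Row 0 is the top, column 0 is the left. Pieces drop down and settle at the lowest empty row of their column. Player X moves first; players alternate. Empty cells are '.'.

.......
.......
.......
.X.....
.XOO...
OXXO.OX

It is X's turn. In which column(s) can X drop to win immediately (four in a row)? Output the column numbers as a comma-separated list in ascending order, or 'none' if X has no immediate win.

Answer: 1

Derivation:
col 0: drop X → no win
col 1: drop X → WIN!
col 2: drop X → no win
col 3: drop X → no win
col 4: drop X → no win
col 5: drop X → no win
col 6: drop X → no win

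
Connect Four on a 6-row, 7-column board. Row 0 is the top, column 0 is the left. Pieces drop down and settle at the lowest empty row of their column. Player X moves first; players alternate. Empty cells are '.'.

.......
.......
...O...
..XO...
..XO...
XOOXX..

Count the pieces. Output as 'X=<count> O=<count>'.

X=5 O=5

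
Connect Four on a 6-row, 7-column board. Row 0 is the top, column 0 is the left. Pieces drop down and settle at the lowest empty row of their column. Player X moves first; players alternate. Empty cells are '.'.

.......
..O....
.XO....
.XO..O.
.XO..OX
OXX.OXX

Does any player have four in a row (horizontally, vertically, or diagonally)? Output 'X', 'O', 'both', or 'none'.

both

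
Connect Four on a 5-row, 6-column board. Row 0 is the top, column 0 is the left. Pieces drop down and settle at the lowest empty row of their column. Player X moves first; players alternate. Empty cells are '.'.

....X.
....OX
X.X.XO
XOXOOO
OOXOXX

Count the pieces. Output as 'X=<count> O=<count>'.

X=10 O=9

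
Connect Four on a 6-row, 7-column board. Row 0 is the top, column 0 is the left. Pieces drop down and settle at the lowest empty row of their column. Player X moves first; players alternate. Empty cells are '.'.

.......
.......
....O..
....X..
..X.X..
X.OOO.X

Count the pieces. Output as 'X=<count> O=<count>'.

X=5 O=4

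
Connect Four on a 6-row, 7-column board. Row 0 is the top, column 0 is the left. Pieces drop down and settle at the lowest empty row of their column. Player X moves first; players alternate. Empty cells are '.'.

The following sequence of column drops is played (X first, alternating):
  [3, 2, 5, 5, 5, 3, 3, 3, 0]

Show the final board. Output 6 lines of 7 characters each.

Answer: .......
.......
...O...
...X.X.
...O.O.
X.OX.X.

Derivation:
Move 1: X drops in col 3, lands at row 5
Move 2: O drops in col 2, lands at row 5
Move 3: X drops in col 5, lands at row 5
Move 4: O drops in col 5, lands at row 4
Move 5: X drops in col 5, lands at row 3
Move 6: O drops in col 3, lands at row 4
Move 7: X drops in col 3, lands at row 3
Move 8: O drops in col 3, lands at row 2
Move 9: X drops in col 0, lands at row 5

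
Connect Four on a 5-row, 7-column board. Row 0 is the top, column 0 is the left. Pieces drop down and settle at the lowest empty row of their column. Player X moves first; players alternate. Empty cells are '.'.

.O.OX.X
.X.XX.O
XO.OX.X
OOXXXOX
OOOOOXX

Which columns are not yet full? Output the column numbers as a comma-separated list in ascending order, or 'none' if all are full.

col 0: top cell = '.' → open
col 1: top cell = 'O' → FULL
col 2: top cell = '.' → open
col 3: top cell = 'O' → FULL
col 4: top cell = 'X' → FULL
col 5: top cell = '.' → open
col 6: top cell = 'X' → FULL

Answer: 0,2,5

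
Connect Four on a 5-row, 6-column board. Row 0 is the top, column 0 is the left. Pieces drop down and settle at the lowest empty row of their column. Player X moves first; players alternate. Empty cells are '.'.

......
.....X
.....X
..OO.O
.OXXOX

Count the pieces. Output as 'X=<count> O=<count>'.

X=5 O=5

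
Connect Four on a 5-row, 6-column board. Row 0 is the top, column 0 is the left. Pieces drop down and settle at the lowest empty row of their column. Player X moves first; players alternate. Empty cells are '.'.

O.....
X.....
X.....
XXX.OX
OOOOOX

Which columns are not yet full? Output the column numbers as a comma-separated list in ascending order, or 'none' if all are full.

Answer: 1,2,3,4,5

Derivation:
col 0: top cell = 'O' → FULL
col 1: top cell = '.' → open
col 2: top cell = '.' → open
col 3: top cell = '.' → open
col 4: top cell = '.' → open
col 5: top cell = '.' → open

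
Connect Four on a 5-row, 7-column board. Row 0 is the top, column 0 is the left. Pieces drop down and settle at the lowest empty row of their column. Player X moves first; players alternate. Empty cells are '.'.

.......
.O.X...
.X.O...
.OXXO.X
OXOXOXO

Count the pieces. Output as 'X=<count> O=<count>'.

X=8 O=8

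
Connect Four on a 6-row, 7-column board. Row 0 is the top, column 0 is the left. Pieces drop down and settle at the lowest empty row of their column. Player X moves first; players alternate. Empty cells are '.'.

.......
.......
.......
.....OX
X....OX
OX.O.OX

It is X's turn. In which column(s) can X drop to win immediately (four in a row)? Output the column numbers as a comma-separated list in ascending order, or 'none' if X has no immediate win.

col 0: drop X → no win
col 1: drop X → no win
col 2: drop X → no win
col 3: drop X → no win
col 4: drop X → no win
col 5: drop X → no win
col 6: drop X → WIN!

Answer: 6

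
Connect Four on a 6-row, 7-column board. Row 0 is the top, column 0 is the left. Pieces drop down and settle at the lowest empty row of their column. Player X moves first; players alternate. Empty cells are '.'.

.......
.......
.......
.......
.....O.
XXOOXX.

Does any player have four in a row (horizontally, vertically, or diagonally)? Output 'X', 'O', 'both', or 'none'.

none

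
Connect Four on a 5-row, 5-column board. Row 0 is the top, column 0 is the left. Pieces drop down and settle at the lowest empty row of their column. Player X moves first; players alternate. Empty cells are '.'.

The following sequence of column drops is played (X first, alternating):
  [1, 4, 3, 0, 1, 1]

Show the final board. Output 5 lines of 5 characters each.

Answer: .....
.....
.O...
.X...
OX.XO

Derivation:
Move 1: X drops in col 1, lands at row 4
Move 2: O drops in col 4, lands at row 4
Move 3: X drops in col 3, lands at row 4
Move 4: O drops in col 0, lands at row 4
Move 5: X drops in col 1, lands at row 3
Move 6: O drops in col 1, lands at row 2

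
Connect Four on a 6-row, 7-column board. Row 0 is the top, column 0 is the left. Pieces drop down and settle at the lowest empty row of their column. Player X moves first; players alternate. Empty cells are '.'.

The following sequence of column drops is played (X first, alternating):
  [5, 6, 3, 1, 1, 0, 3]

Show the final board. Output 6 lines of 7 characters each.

Move 1: X drops in col 5, lands at row 5
Move 2: O drops in col 6, lands at row 5
Move 3: X drops in col 3, lands at row 5
Move 4: O drops in col 1, lands at row 5
Move 5: X drops in col 1, lands at row 4
Move 6: O drops in col 0, lands at row 5
Move 7: X drops in col 3, lands at row 4

Answer: .......
.......
.......
.......
.X.X...
OO.X.XO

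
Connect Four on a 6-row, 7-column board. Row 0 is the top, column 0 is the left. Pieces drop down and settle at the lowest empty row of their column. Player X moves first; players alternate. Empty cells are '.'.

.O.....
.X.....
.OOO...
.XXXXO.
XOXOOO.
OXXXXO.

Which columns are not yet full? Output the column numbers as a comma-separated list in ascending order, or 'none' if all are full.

col 0: top cell = '.' → open
col 1: top cell = 'O' → FULL
col 2: top cell = '.' → open
col 3: top cell = '.' → open
col 4: top cell = '.' → open
col 5: top cell = '.' → open
col 6: top cell = '.' → open

Answer: 0,2,3,4,5,6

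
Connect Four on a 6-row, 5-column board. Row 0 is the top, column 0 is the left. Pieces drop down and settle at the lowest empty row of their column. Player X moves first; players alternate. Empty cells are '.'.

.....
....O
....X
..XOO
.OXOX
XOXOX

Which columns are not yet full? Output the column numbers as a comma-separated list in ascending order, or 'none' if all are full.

Answer: 0,1,2,3,4

Derivation:
col 0: top cell = '.' → open
col 1: top cell = '.' → open
col 2: top cell = '.' → open
col 3: top cell = '.' → open
col 4: top cell = '.' → open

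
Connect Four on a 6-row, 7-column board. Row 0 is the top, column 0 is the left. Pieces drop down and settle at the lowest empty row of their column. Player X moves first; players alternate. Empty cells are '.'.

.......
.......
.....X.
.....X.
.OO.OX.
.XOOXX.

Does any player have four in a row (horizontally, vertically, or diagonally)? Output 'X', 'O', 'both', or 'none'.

X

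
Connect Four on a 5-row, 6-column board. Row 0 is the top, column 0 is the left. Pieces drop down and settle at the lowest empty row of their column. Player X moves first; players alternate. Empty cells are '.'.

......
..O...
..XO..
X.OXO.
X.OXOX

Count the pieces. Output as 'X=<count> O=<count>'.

X=6 O=6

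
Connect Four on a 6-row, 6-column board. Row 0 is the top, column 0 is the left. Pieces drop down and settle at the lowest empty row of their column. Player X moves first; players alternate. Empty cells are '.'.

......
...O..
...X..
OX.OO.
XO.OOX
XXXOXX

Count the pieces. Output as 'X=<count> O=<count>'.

X=9 O=8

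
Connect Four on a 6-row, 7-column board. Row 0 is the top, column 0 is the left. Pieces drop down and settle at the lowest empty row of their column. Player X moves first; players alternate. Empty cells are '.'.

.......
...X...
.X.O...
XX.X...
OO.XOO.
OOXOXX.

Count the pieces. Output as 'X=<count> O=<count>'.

X=9 O=8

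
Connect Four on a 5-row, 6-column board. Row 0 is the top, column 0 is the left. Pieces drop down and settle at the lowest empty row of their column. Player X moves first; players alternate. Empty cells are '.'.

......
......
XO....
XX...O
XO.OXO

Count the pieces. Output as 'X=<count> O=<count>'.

X=5 O=5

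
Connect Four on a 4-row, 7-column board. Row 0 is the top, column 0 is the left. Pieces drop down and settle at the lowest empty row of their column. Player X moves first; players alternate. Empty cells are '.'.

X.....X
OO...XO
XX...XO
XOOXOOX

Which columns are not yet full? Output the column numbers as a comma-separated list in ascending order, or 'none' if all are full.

Answer: 1,2,3,4,5

Derivation:
col 0: top cell = 'X' → FULL
col 1: top cell = '.' → open
col 2: top cell = '.' → open
col 3: top cell = '.' → open
col 4: top cell = '.' → open
col 5: top cell = '.' → open
col 6: top cell = 'X' → FULL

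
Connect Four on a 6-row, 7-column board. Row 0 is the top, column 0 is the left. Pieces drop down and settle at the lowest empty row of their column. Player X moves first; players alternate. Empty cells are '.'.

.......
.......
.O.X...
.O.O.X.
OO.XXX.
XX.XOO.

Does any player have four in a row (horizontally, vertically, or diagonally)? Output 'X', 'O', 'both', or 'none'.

none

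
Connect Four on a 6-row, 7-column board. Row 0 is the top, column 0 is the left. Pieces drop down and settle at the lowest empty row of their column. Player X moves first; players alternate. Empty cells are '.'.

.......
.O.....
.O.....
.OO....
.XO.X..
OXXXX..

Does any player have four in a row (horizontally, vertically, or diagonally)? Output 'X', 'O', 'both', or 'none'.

X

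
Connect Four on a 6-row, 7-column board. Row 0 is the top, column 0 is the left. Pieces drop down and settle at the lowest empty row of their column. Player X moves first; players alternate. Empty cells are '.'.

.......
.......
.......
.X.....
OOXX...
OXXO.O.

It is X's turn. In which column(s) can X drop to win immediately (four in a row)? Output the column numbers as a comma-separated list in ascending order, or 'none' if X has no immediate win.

Answer: none

Derivation:
col 0: drop X → no win
col 1: drop X → no win
col 2: drop X → no win
col 3: drop X → no win
col 4: drop X → no win
col 5: drop X → no win
col 6: drop X → no win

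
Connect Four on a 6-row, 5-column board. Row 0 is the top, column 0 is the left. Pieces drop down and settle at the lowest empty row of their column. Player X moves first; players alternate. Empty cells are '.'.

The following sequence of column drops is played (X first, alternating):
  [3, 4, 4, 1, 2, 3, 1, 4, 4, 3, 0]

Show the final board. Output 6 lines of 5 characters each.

Answer: .....
.....
....X
...OO
.X.OX
XOXXO

Derivation:
Move 1: X drops in col 3, lands at row 5
Move 2: O drops in col 4, lands at row 5
Move 3: X drops in col 4, lands at row 4
Move 4: O drops in col 1, lands at row 5
Move 5: X drops in col 2, lands at row 5
Move 6: O drops in col 3, lands at row 4
Move 7: X drops in col 1, lands at row 4
Move 8: O drops in col 4, lands at row 3
Move 9: X drops in col 4, lands at row 2
Move 10: O drops in col 3, lands at row 3
Move 11: X drops in col 0, lands at row 5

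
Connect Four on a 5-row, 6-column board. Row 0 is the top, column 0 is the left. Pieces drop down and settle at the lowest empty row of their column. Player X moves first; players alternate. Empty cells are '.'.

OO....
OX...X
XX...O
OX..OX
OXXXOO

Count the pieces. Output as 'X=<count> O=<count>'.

X=9 O=9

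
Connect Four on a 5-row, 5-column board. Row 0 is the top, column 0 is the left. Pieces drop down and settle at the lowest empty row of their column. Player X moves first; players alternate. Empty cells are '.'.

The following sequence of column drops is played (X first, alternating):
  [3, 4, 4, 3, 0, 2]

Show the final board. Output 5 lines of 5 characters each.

Answer: .....
.....
.....
...OX
X.OXO

Derivation:
Move 1: X drops in col 3, lands at row 4
Move 2: O drops in col 4, lands at row 4
Move 3: X drops in col 4, lands at row 3
Move 4: O drops in col 3, lands at row 3
Move 5: X drops in col 0, lands at row 4
Move 6: O drops in col 2, lands at row 4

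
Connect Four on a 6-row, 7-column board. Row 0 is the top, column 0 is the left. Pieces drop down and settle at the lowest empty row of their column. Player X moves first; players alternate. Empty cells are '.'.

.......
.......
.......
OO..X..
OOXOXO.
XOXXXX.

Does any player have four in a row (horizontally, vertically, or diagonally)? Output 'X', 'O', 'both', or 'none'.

X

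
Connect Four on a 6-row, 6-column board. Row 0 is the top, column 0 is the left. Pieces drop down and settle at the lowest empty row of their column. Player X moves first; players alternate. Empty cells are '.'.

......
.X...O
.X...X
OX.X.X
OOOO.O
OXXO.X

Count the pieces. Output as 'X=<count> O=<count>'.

X=9 O=9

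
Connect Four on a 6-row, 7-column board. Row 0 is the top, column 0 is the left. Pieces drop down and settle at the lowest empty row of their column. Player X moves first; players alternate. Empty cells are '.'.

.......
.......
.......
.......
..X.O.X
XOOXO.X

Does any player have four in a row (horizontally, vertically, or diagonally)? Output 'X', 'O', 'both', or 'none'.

none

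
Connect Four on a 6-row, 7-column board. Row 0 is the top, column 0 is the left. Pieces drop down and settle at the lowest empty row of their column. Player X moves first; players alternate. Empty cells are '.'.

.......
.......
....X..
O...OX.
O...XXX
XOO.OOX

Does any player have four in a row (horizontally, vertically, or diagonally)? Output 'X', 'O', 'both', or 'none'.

none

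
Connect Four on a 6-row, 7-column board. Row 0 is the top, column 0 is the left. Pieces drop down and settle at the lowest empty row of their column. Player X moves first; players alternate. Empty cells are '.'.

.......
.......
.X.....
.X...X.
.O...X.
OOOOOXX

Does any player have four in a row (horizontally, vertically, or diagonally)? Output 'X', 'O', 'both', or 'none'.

O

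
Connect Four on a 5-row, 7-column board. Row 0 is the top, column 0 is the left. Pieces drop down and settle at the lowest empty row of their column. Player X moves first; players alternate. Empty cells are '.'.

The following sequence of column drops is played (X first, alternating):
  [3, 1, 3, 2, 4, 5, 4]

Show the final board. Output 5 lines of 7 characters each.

Answer: .......
.......
.......
...XX..
.OOXXO.

Derivation:
Move 1: X drops in col 3, lands at row 4
Move 2: O drops in col 1, lands at row 4
Move 3: X drops in col 3, lands at row 3
Move 4: O drops in col 2, lands at row 4
Move 5: X drops in col 4, lands at row 4
Move 6: O drops in col 5, lands at row 4
Move 7: X drops in col 4, lands at row 3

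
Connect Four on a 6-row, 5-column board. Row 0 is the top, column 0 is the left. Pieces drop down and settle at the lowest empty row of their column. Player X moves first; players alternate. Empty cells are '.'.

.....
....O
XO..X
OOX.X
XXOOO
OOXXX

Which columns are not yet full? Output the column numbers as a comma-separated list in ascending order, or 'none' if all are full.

col 0: top cell = '.' → open
col 1: top cell = '.' → open
col 2: top cell = '.' → open
col 3: top cell = '.' → open
col 4: top cell = '.' → open

Answer: 0,1,2,3,4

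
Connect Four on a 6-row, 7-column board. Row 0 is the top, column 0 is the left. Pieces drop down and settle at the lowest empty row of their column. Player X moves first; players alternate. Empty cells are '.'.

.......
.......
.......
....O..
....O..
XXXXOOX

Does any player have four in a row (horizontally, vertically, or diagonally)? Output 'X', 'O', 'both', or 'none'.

X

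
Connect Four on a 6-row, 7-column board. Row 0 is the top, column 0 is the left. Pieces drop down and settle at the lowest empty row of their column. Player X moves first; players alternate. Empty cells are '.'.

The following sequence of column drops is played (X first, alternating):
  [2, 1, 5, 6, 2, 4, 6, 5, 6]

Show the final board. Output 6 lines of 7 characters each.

Answer: .......
.......
.......
......X
..X..OX
.OX.OXO

Derivation:
Move 1: X drops in col 2, lands at row 5
Move 2: O drops in col 1, lands at row 5
Move 3: X drops in col 5, lands at row 5
Move 4: O drops in col 6, lands at row 5
Move 5: X drops in col 2, lands at row 4
Move 6: O drops in col 4, lands at row 5
Move 7: X drops in col 6, lands at row 4
Move 8: O drops in col 5, lands at row 4
Move 9: X drops in col 6, lands at row 3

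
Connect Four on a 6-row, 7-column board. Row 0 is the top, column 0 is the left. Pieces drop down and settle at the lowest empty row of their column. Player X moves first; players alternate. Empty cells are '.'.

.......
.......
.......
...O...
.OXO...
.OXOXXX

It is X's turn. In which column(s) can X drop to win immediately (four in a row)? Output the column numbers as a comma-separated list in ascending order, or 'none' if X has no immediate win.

Answer: none

Derivation:
col 0: drop X → no win
col 1: drop X → no win
col 2: drop X → no win
col 3: drop X → no win
col 4: drop X → no win
col 5: drop X → no win
col 6: drop X → no win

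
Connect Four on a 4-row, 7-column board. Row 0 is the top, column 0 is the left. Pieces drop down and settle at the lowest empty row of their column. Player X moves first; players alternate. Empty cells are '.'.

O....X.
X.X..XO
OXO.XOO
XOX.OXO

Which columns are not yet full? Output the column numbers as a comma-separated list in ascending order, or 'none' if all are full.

Answer: 1,2,3,4,6

Derivation:
col 0: top cell = 'O' → FULL
col 1: top cell = '.' → open
col 2: top cell = '.' → open
col 3: top cell = '.' → open
col 4: top cell = '.' → open
col 5: top cell = 'X' → FULL
col 6: top cell = '.' → open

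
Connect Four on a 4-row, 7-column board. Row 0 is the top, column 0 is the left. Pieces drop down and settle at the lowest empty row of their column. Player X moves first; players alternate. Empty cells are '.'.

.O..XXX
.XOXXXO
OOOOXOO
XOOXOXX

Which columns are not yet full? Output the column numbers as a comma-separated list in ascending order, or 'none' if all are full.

col 0: top cell = '.' → open
col 1: top cell = 'O' → FULL
col 2: top cell = '.' → open
col 3: top cell = '.' → open
col 4: top cell = 'X' → FULL
col 5: top cell = 'X' → FULL
col 6: top cell = 'X' → FULL

Answer: 0,2,3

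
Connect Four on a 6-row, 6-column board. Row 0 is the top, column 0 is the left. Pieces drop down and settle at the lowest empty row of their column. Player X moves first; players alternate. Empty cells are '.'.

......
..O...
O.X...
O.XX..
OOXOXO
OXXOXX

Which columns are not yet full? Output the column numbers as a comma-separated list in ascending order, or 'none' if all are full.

Answer: 0,1,2,3,4,5

Derivation:
col 0: top cell = '.' → open
col 1: top cell = '.' → open
col 2: top cell = '.' → open
col 3: top cell = '.' → open
col 4: top cell = '.' → open
col 5: top cell = '.' → open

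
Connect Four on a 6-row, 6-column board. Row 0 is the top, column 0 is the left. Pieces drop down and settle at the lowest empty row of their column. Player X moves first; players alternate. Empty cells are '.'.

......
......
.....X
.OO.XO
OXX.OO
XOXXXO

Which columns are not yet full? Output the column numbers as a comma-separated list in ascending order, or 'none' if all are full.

col 0: top cell = '.' → open
col 1: top cell = '.' → open
col 2: top cell = '.' → open
col 3: top cell = '.' → open
col 4: top cell = '.' → open
col 5: top cell = '.' → open

Answer: 0,1,2,3,4,5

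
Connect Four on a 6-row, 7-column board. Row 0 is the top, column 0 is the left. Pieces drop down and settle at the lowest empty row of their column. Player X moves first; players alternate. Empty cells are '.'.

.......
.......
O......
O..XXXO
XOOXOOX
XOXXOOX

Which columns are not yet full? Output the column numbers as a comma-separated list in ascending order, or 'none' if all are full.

col 0: top cell = '.' → open
col 1: top cell = '.' → open
col 2: top cell = '.' → open
col 3: top cell = '.' → open
col 4: top cell = '.' → open
col 5: top cell = '.' → open
col 6: top cell = '.' → open

Answer: 0,1,2,3,4,5,6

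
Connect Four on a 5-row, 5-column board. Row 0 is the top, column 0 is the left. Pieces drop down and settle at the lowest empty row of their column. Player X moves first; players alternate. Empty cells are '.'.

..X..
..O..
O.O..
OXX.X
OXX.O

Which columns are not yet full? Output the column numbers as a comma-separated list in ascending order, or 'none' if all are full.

Answer: 0,1,3,4

Derivation:
col 0: top cell = '.' → open
col 1: top cell = '.' → open
col 2: top cell = 'X' → FULL
col 3: top cell = '.' → open
col 4: top cell = '.' → open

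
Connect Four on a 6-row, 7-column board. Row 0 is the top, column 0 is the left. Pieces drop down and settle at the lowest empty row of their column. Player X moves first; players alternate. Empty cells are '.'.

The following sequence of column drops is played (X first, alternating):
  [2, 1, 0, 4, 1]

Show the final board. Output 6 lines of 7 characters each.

Answer: .......
.......
.......
.......
.X.....
XOX.O..

Derivation:
Move 1: X drops in col 2, lands at row 5
Move 2: O drops in col 1, lands at row 5
Move 3: X drops in col 0, lands at row 5
Move 4: O drops in col 4, lands at row 5
Move 5: X drops in col 1, lands at row 4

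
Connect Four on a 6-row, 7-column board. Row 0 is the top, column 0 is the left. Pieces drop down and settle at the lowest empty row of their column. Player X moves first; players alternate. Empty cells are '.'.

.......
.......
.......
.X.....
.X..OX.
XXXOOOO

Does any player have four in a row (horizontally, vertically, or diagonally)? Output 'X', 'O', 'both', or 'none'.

O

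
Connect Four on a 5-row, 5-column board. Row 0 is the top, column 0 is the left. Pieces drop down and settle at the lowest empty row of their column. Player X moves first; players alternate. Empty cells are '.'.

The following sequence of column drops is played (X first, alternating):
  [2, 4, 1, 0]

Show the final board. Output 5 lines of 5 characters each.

Move 1: X drops in col 2, lands at row 4
Move 2: O drops in col 4, lands at row 4
Move 3: X drops in col 1, lands at row 4
Move 4: O drops in col 0, lands at row 4

Answer: .....
.....
.....
.....
OXX.O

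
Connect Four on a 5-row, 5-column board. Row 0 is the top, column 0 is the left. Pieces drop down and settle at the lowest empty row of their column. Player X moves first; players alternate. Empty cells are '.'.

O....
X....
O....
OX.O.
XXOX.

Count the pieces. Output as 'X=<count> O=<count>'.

X=5 O=5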